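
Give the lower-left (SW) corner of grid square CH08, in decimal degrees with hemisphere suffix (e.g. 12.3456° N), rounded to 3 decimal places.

Field C=2, H=7: +2·20° lon, +7·10° lat → SW at lon -140°, lat -20°.
Square 0, 8: +0·2° lon, +8·1° lat → SW at lon -140°, lat -12°.
latitude 12.000° S, longitude 140.000° W.

12.000° S, 140.000° W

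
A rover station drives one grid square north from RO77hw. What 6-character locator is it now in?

RO77hx

Latitude subsquare w = 22; +1 → 23 = x.
The longitude characters are unchanged.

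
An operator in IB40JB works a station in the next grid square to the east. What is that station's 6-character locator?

IB40kb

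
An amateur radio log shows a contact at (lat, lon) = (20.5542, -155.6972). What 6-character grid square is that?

Add 180° to longitude and 90° to latitude: 24.3028, 110.5542.
Field (20°×10°, letters A–R): 24.3028/20 → 1 → B, 110.5542/10 → 11 → L; chars BL.
Square (2°×1°, digits 0–9): 4.3028/2 → 2, 0.5542/1 → 0; chars 20.
Subsquare (5′×2.5′, letters a–x): 0.3028/0.0833333 → 3 → d, 0.5542/0.0416667 → 13 → n; chars dn.

BL20dn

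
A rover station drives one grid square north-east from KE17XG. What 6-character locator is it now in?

Longitude subsquare x = 23; +1 → 24, wraps to 0 = a, carry into square.
Longitude square 1; +1 → 2.
Latitude subsquare g = 6; +1 → 7 = h.

KE27ah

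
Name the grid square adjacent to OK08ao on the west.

Longitude subsquare a = 0; −1 → -1, wraps to 23 = x, carry into square.
Longitude square 0; −1 → -1, wraps to 9, carry into field.
Longitude field O = 14; −1 → 13 = N.
The latitude characters are unchanged.

NK98xo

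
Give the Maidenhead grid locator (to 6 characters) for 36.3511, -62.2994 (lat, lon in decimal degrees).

FM86ui

Offset from 180°W / 90°S: lon 117.7006°, lat 126.3511°.
Field: lon ⌊117.7006/20⌋ = 5 → F; lat ⌊126.3511/10⌋ = 12 → M.
Square: lon ⌊17.7006/2⌋ = 8; lat ⌊6.3511/1⌋ = 6.
Subsquare: lon ⌊1.7006/0.0833333⌋ = 20 → u; lat ⌊0.3511/0.0416667⌋ = 8 → i.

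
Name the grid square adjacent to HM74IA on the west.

Longitude subsquare i = 8; −1 → 7 = h.
The latitude characters are unchanged.

HM74ha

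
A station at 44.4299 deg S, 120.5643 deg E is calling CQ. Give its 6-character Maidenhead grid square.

PE05gn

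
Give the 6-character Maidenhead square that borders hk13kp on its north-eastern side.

Longitude subsquare k = 10; +1 → 11 = l.
Latitude subsquare p = 15; +1 → 16 = q.

HK13lq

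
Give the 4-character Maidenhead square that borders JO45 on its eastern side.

Longitude square 4; +1 → 5.
The latitude characters are unchanged.

JO55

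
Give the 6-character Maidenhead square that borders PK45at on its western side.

PK35xt

Longitude subsquare a = 0; −1 → -1, wraps to 23 = x, carry into square.
Longitude square 4; −1 → 3.
The latitude characters are unchanged.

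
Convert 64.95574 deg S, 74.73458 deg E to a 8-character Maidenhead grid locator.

MC75ib80

Shift to the Maidenhead origin (180°W, 90°S): lon 254.73458, lat 25.04426.
Field: lon ⌊254.73458/20⌋ = 12 → M; lat ⌊25.04426/10⌋ = 2 → C.
Square: lon ⌊14.73458/2⌋ = 7; lat ⌊5.04426/1⌋ = 5.
Subsquare: lon ⌊0.73458/0.0833333⌋ = 8 → i; lat ⌊0.04426/0.0416667⌋ = 1 → b.
Extended square: lon ⌊0.06791/0.00833333⌋ = 8; lat ⌊0.00259/0.00416667⌋ = 0.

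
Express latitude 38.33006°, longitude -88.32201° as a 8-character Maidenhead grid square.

EM58uh19

Add 180° to longitude and 90° to latitude: 91.67799, 128.33006.
Field (20°×10°, letters A–R): 91.67799/20 → 4 → E, 128.33006/10 → 12 → M; chars EM.
Square (2°×1°, digits 0–9): 11.67799/2 → 5, 8.33006/1 → 8; chars 58.
Subsquare (5′×2.5′, letters a–x): 1.67799/0.0833333 → 20 → u, 0.33006/0.0416667 → 7 → h; chars uh.
Extended square (30″×15″, digits 0–9): 0.01132/0.00833333 → 1, 0.03839/0.00416667 → 9; chars 19.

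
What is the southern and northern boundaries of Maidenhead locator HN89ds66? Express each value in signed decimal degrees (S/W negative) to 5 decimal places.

49.77500, 49.77917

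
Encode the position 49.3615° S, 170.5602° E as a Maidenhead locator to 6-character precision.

RE50gp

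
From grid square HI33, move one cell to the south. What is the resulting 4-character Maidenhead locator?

Latitude square 3; −1 → 2.
The longitude characters are unchanged.

HI32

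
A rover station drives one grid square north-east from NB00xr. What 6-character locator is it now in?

Longitude subsquare x = 23; +1 → 24, wraps to 0 = a, carry into square.
Longitude square 0; +1 → 1.
Latitude subsquare r = 17; +1 → 18 = s.

NB10as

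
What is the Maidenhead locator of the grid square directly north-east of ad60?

Longitude square 6; +1 → 7.
Latitude square 0; +1 → 1.

AD71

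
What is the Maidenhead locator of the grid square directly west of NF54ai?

Longitude subsquare a = 0; −1 → -1, wraps to 23 = x, carry into square.
Longitude square 5; −1 → 4.
The latitude characters are unchanged.

NF44xi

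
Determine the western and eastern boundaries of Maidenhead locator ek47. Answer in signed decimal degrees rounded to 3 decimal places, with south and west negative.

-92.000, -90.000

Field E=4, K=10: +4·20° lon, +10·10° lat → SW at lon -100°, lat 10°.
Square 4, 7: +4·2° lon, +7·1° lat → SW at lon -92°, lat 17°.
Cell spans 2° lon × 1° lat.
west -92.000, east -90.000.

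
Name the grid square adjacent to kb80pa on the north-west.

KB80ob

Longitude subsquare p = 15; −1 → 14 = o.
Latitude subsquare a = 0; +1 → 1 = b.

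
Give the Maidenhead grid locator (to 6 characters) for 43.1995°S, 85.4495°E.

NE26rt

Add 180° to longitude and 90° to latitude: 265.4495, 46.8005.
Field (20°×10°, letters A–R): 265.4495/20 → 13 → N, 46.8005/10 → 4 → E; chars NE.
Square (2°×1°, digits 0–9): 5.4495/2 → 2, 6.8005/1 → 6; chars 26.
Subsquare (5′×2.5′, letters a–x): 1.4495/0.0833333 → 17 → r, 0.8005/0.0416667 → 19 → t; chars rt.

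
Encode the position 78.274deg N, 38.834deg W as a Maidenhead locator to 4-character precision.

Add 180° to longitude and 90° to latitude: 141.17, 168.27.
Field (20°×10°, letters A–R): lon ⌊141.17/20⌋ = 7 → H; lat ⌊168.27/10⌋ = 16 → Q.
Square (2°×1°, digits 0–9): lon ⌊1.17/2⌋ = 0; lat ⌊8.27/1⌋ = 8.

HQ08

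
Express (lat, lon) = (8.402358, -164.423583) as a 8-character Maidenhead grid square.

AJ78sj96

Add 180° to longitude and 90° to latitude: 15.57642, 98.40236.
Field: 15.57642/20 → 0 → A, 98.40236/10 → 9 → J; chars AJ.
Square: 15.57642/2 → 7, 8.40236/1 → 8; chars 78.
Subsquare: 1.57642/0.0833333 → 18 → s, 0.40236/0.0416667 → 9 → j; chars sj.
Extended square: 0.07642/0.00833333 → 9, 0.02736/0.00416667 → 6; chars 96.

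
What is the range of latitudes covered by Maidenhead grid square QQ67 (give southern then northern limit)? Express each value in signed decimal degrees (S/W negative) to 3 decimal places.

Field Q=16, Q=16: +16·20° lon, +16·10° lat → SW at lon 140°, lat 70°.
Square 6, 7: +6·2° lon, +7·1° lat → SW at lon 152°, lat 77°.
Cell spans 2° lon × 1° lat.
south 77.000, north 78.000.

77.000, 78.000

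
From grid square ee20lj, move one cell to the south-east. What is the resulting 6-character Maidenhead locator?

EE20mi

Longitude subsquare l = 11; +1 → 12 = m.
Latitude subsquare j = 9; −1 → 8 = i.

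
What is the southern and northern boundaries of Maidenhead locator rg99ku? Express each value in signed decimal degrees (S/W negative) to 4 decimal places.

-20.1667, -20.1250

Field R=17, G=6: +17·20° lon, +6·10° lat → SW at lon 160°, lat -30°.
Square 9, 9: +9·2° lon, +9·1° lat → SW at lon 178°, lat -21°.
Subsquare k=10, u=20: +10·0.0833333° lon, +20·0.0416667° lat → SW at lon 178.833°, lat -20.1667°.
Cell spans 0.0833333° lon × 0.0416667° lat.
south -20.1667, north -20.1250.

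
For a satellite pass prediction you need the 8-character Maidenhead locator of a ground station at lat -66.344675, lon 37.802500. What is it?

KC83vp67

Shift to the Maidenhead origin (180°W, 90°S): lon 217.80250, lat 23.65533.
Field: 217.80250/20 → 10 → K, 23.65533/10 → 2 → C; chars KC.
Square: 17.80250/2 → 8, 3.65533/1 → 3; chars 83.
Subsquare: 1.80250/0.0833333 → 21 → v, 0.65533/0.0416667 → 15 → p; chars vp.
Extended square: 0.05250/0.00833333 → 6, 0.03033/0.00416667 → 7; chars 67.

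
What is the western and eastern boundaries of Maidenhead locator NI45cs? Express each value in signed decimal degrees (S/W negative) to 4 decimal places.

88.1667, 88.2500

Field N=13, I=8: +13·20° lon, +8·10° lat → SW at lon 80°, lat -10°.
Square 4, 5: +4·2° lon, +5·1° lat → SW at lon 88°, lat -5°.
Subsquare c=2, s=18: +2·0.0833333° lon, +18·0.0416667° lat → SW at lon 88.1667°, lat -4.25°.
Cell spans 0.0833333° lon × 0.0416667° lat.
west 88.1667, east 88.2500.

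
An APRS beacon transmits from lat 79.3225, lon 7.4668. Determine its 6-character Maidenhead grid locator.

Offset from 180°W / 90°S: lon 187.4668°, lat 169.3225°.
Field: 187.4668/20 → 9 → J, 169.3225/10 → 16 → Q; chars JQ.
Square: 7.4668/2 → 3, 9.3225/1 → 9; chars 39.
Subsquare: 1.4668/0.0833333 → 17 → r, 0.3225/0.0416667 → 7 → h; chars rh.

JQ39rh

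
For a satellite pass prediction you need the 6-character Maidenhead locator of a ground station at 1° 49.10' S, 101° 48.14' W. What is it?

Add 180° to longitude and 90° to latitude: 78.1977, 88.1817.
Field (20°×10°, letters A–R): 78.1977/20 → 3 → D, 88.1817/10 → 8 → I; chars DI.
Square (2°×1°, digits 0–9): 18.1977/2 → 9, 8.1817/1 → 8; chars 98.
Subsquare (5′×2.5′, letters a–x): 0.1977/0.0833333 → 2 → c, 0.1817/0.0416667 → 4 → e; chars ce.

DI98ce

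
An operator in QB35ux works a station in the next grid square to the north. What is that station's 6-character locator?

Latitude subsquare x = 23; +1 → 24, wraps to 0 = a, carry into square.
Latitude square 5; +1 → 6.
The longitude characters are unchanged.

QB36ua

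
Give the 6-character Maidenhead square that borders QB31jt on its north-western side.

QB31iu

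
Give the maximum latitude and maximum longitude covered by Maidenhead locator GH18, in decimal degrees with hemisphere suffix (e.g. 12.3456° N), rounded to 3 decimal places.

Field G=6, H=7: +6·20° lon, +7·10° lat → SW at lon -60°, lat -20°.
Square 1, 8: +1·2° lon, +8·1° lat → SW at lon -58°, lat -12°.
Cell spans 2° lon × 1° lat. NE corner is SW corner plus one full cell.
latitude 11.000° S, longitude 56.000° W.

11.000° S, 56.000° W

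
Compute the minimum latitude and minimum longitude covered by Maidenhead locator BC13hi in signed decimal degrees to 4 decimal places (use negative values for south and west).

-66.6667, -157.4167

Field B=1, C=2: +1·20° lon, +2·10° lat → SW at lon -160°, lat -70°.
Square 1, 3: +1·2° lon, +3·1° lat → SW at lon -158°, lat -67°.
Subsquare h=7, i=8: +7·0.0833333° lon, +8·0.0416667° lat → SW at lon -157.417°, lat -66.6667°.
latitude -66.6667, longitude -157.4167.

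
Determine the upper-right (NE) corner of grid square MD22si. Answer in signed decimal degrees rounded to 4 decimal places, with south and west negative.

-57.6250, 65.5833

Field M=12, D=3: +12·20° lon, +3·10° lat → SW at lon 60°, lat -60°.
Square 2, 2: +2·2° lon, +2·1° lat → SW at lon 64°, lat -58°.
Subsquare s=18, i=8: +18·0.0833333° lon, +8·0.0416667° lat → SW at lon 65.5°, lat -57.6667°.
Cell spans 0.0833333° lon × 0.0416667° lat. NE corner is SW corner plus one full cell.
latitude -57.6250, longitude 65.5833.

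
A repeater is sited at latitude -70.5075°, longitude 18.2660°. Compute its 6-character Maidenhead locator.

JB99dl

Add 180° to longitude and 90° to latitude: 198.2660, 19.4925.
Field: lon ⌊198.2660/20⌋ = 9 → J; lat ⌊19.4925/10⌋ = 1 → B.
Square: lon ⌊18.2660/2⌋ = 9; lat ⌊9.4925/1⌋ = 9.
Subsquare: lon ⌊0.2660/0.0833333⌋ = 3 → d; lat ⌊0.4925/0.0416667⌋ = 11 → l.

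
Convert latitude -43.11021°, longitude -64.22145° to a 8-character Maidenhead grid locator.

FE76vv33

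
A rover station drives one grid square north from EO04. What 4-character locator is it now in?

EO05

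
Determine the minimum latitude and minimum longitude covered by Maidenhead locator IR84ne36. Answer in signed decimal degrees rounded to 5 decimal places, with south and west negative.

Field I=8, R=17: +8·20° lon, +17·10° lat → SW at lon -20°, lat 80°.
Square 8, 4: +8·2° lon, +4·1° lat → SW at lon -4°, lat 84°.
Subsquare n=13, e=4: +13·0.0833333° lon, +4·0.0416667° lat → SW at lon -2.91667°, lat 84.1667°.
Extended square 3, 6: +3·0.00833333° lon, +6·0.00416667° lat → SW at lon -2.89167°, lat 84.1917°.
latitude 84.19167, longitude -2.89167.

84.19167, -2.89167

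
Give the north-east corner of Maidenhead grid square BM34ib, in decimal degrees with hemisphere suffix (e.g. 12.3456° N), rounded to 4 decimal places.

34.0833° N, 153.2500° W

Field B=1, M=12: +1·20° lon, +12·10° lat → SW at lon -160°, lat 30°.
Square 3, 4: +3·2° lon, +4·1° lat → SW at lon -154°, lat 34°.
Subsquare i=8, b=1: +8·0.0833333° lon, +1·0.0416667° lat → SW at lon -153.333°, lat 34.0417°.
Cell spans 0.0833333° lon × 0.0416667° lat. NE corner is SW corner plus one full cell.
latitude 34.0833° N, longitude 153.2500° W.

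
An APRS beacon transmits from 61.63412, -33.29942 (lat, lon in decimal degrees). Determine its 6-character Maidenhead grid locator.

Shift to the Maidenhead origin (180°W, 90°S): lon 146.7006, lat 151.6341.
Field (20°×10°, letters A–R): 146.7006/20 → 7 → H, 151.6341/10 → 15 → P; chars HP.
Square (2°×1°, digits 0–9): 6.7006/2 → 3, 1.6341/1 → 1; chars 31.
Subsquare (5′×2.5′, letters a–x): 0.7006/0.0833333 → 8 → i, 0.6341/0.0416667 → 15 → p; chars ip.

HP31ip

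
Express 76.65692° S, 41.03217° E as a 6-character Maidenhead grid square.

Shift to the Maidenhead origin (180°W, 90°S): lon 221.0322, lat 13.3431.
Field (20°×10°, letters A–R): 221.0322/20 → 11 → L, 13.3431/10 → 1 → B; chars LB.
Square (2°×1°, digits 0–9): 1.0322/2 → 0, 3.3431/1 → 3; chars 03.
Subsquare (5′×2.5′, letters a–x): 1.0322/0.0833333 → 12 → m, 0.3431/0.0416667 → 8 → i; chars mi.

LB03mi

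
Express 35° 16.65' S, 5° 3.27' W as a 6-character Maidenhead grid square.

IF74lr

Add 180° to longitude and 90° to latitude: 174.9455, 54.7225.
Field: 174.9455/20 → 8 → I, 54.7225/10 → 5 → F; chars IF.
Square: 14.9455/2 → 7, 4.7225/1 → 4; chars 74.
Subsquare: 0.9455/0.0833333 → 11 → l, 0.7225/0.0416667 → 17 → r; chars lr.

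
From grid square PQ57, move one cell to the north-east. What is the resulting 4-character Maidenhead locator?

PQ68

Longitude square 5; +1 → 6.
Latitude square 7; +1 → 8.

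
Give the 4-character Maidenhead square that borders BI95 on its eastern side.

CI05

Longitude square 9; +1 → 10, wraps to 0, carry into field.
Longitude field B = 1; +1 → 2 = C.
The latitude characters are unchanged.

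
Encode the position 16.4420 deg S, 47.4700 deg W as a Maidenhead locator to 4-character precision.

GH63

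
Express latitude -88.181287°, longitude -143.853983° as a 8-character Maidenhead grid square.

BA81bt76

Offset from 180°W / 90°S: lon 36.14602°, lat 1.81871°.
Field: 36.14602/20 → 1 → B, 1.81871/10 → 0 → A; chars BA.
Square: 16.14602/2 → 8, 1.81871/1 → 1; chars 81.
Subsquare: 0.14602/0.0833333 → 1 → b, 0.81871/0.0416667 → 19 → t; chars bt.
Extended square: 0.06268/0.00833333 → 7, 0.02705/0.00416667 → 6; chars 76.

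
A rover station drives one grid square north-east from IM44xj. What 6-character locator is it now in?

IM54ak

Longitude subsquare x = 23; +1 → 24, wraps to 0 = a, carry into square.
Longitude square 4; +1 → 5.
Latitude subsquare j = 9; +1 → 10 = k.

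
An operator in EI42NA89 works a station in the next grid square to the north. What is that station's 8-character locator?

EI42nb80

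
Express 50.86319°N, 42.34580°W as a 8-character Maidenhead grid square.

GO80tu87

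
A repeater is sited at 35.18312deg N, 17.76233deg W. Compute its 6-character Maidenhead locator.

IM15ce

Add 180° to longitude and 90° to latitude: 162.2377, 125.1831.
Field (20°×10°, letters A–R): 162.2377/20 → 8 → I, 125.1831/10 → 12 → M; chars IM.
Square (2°×1°, digits 0–9): 2.2377/2 → 1, 5.1831/1 → 5; chars 15.
Subsquare (5′×2.5′, letters a–x): 0.2377/0.0833333 → 2 → c, 0.1831/0.0416667 → 4 → e; chars ce.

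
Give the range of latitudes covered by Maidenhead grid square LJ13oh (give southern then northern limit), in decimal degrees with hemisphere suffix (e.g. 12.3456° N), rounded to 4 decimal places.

Field L=11, J=9: +11·20° lon, +9·10° lat → SW at lon 40°, lat 0°.
Square 1, 3: +1·2° lon, +3·1° lat → SW at lon 42°, lat 3°.
Subsquare o=14, h=7: +14·0.0833333° lon, +7·0.0416667° lat → SW at lon 43.1667°, lat 3.29167°.
Cell spans 0.0833333° lon × 0.0416667° lat.
south 3.2917° N, north 3.3333° N.

3.2917° N, 3.3333° N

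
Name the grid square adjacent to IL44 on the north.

IL45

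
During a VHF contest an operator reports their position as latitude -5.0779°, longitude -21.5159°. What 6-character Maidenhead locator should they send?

Offset from 180°W / 90°S: lon 158.4841°, lat 84.9221°.
Field: 158.4841/20 → 7 → H, 84.9221/10 → 8 → I; chars HI.
Square: 18.4841/2 → 9, 4.9221/1 → 4; chars 94.
Subsquare: 0.4841/0.0833333 → 5 → f, 0.9221/0.0416667 → 22 → w; chars fw.

HI94fw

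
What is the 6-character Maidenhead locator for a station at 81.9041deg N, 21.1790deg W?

Add 180° to longitude and 90° to latitude: 158.8210, 171.9041.
Field: lon ⌊158.8210/20⌋ = 7 → H; lat ⌊171.9041/10⌋ = 17 → R.
Square: lon ⌊18.8210/2⌋ = 9; lat ⌊1.9041/1⌋ = 1.
Subsquare: lon ⌊0.8210/0.0833333⌋ = 9 → j; lat ⌊0.9041/0.0416667⌋ = 21 → v.

HR91jv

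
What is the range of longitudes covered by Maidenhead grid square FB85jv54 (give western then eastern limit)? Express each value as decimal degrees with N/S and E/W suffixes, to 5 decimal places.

63.20833° W, 63.20000° W

Field F=5, B=1: +5·20° lon, +1·10° lat → SW at lon -80°, lat -80°.
Square 8, 5: +8·2° lon, +5·1° lat → SW at lon -64°, lat -75°.
Subsquare j=9, v=21: +9·0.0833333° lon, +21·0.0416667° lat → SW at lon -63.25°, lat -74.125°.
Extended square 5, 4: +5·0.00833333° lon, +4·0.00416667° lat → SW at lon -63.2083°, lat -74.1083°.
Cell spans 0.00833333° lon × 0.00416667° lat.
west 63.20833° W, east 63.20000° W.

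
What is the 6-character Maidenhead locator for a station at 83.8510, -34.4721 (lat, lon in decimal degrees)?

Shift to the Maidenhead origin (180°W, 90°S): lon 145.5279, lat 173.8510.
Field (20°×10°, letters A–R): 145.5279/20 → 7 → H, 173.8510/10 → 17 → R; chars HR.
Square (2°×1°, digits 0–9): 5.5279/2 → 2, 3.8510/1 → 3; chars 23.
Subsquare (5′×2.5′, letters a–x): 1.5279/0.0833333 → 18 → s, 0.8510/0.0416667 → 20 → u; chars su.

HR23su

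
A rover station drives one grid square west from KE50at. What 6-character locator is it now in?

Longitude subsquare a = 0; −1 → -1, wraps to 23 = x, carry into square.
Longitude square 5; −1 → 4.
The latitude characters are unchanged.

KE40xt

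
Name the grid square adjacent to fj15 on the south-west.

FJ04

Longitude square 1; −1 → 0.
Latitude square 5; −1 → 4.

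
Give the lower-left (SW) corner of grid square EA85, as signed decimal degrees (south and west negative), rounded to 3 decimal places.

Field E=4, A=0: +4·20° lon, +0·10° lat → SW at lon -100°, lat -90°.
Square 8, 5: +8·2° lon, +5·1° lat → SW at lon -84°, lat -85°.
latitude -85.000, longitude -84.000.

-85.000, -84.000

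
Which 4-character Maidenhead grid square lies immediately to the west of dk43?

Longitude square 4; −1 → 3.
The latitude characters are unchanged.

DK33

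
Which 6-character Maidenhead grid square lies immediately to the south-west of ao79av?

AO69xu

Longitude subsquare a = 0; −1 → -1, wraps to 23 = x, carry into square.
Longitude square 7; −1 → 6.
Latitude subsquare v = 21; −1 → 20 = u.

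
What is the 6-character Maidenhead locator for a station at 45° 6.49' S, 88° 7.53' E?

NE44bv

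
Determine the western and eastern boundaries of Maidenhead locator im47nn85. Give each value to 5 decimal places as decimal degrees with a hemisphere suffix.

10.85000° W, 10.84167° W

Field I=8, M=12: +8·20° lon, +12·10° lat → SW at lon -20°, lat 30°.
Square 4, 7: +4·2° lon, +7·1° lat → SW at lon -12°, lat 37°.
Subsquare n=13, n=13: +13·0.0833333° lon, +13·0.0416667° lat → SW at lon -10.9167°, lat 37.5417°.
Extended square 8, 5: +8·0.00833333° lon, +5·0.00416667° lat → SW at lon -10.85°, lat 37.5625°.
Cell spans 0.00833333° lon × 0.00416667° lat.
west 10.85000° W, east 10.84167° W.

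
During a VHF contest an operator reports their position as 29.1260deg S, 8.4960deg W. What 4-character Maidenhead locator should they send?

Offset from 180°W / 90°S: lon 171.50°, lat 60.87°.
Field: 171.50/20 → 8 → I, 60.87/10 → 6 → G; chars IG.
Square: 11.50/2 → 5, 0.87/1 → 0; chars 50.

IG50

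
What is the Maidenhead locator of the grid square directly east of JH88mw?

JH88nw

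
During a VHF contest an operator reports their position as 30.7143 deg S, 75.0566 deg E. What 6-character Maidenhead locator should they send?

Offset from 180°W / 90°S: lon 255.0566°, lat 59.2857°.
Field (20°×10°, letters A–R): 255.0566/20 → 12 → M, 59.2857/10 → 5 → F; chars MF.
Square (2°×1°, digits 0–9): 15.0566/2 → 7, 9.2857/1 → 9; chars 79.
Subsquare (5′×2.5′, letters a–x): 1.0566/0.0833333 → 12 → m, 0.2857/0.0416667 → 6 → g; chars mg.

MF79mg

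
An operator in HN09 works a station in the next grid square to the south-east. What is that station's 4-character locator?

HN18

Longitude square 0; +1 → 1.
Latitude square 9; −1 → 8.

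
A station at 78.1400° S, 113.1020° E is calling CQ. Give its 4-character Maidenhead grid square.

OB61

Offset from 180°W / 90°S: lon 293.10°, lat 11.86°.
Field: lon ⌊293.10/20⌋ = 14 → O; lat ⌊11.86/10⌋ = 1 → B.
Square: lon ⌊13.10/2⌋ = 6; lat ⌊1.86/1⌋ = 1.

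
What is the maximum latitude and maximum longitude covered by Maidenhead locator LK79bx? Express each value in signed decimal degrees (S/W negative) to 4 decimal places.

Field L=11, K=10: +11·20° lon, +10·10° lat → SW at lon 40°, lat 10°.
Square 7, 9: +7·2° lon, +9·1° lat → SW at lon 54°, lat 19°.
Subsquare b=1, x=23: +1·0.0833333° lon, +23·0.0416667° lat → SW at lon 54.0833°, lat 19.9583°.
Cell spans 0.0833333° lon × 0.0416667° lat. NE corner is SW corner plus one full cell.
latitude 20.0000, longitude 54.1667.

20.0000, 54.1667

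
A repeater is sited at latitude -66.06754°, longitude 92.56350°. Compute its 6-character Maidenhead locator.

NC63gw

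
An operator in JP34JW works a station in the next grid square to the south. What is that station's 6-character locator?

JP34jv

Latitude subsquare w = 22; −1 → 21 = v.
The longitude characters are unchanged.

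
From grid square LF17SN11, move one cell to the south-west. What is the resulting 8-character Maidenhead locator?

LF17sn00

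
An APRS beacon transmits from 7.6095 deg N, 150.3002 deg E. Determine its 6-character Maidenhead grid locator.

QJ57do

Offset from 180°W / 90°S: lon 330.3002°, lat 97.6095°.
Field (20°×10°, letters A–R): lon ⌊330.3002/20⌋ = 16 → Q; lat ⌊97.6095/10⌋ = 9 → J.
Square (2°×1°, digits 0–9): lon ⌊10.3002/2⌋ = 5; lat ⌊7.6095/1⌋ = 7.
Subsquare (5′×2.5′, letters a–x): lon ⌊0.3002/0.0833333⌋ = 3 → d; lat ⌊0.6095/0.0416667⌋ = 14 → o.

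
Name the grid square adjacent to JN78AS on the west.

JN68xs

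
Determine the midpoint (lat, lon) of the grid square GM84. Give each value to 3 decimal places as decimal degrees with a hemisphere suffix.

Field G=6, M=12: +6·20° lon, +12·10° lat → SW at lon -60°, lat 30°.
Square 8, 4: +8·2° lon, +4·1° lat → SW at lon -44°, lat 34°.
Cell spans 2° lon × 1° lat. Centre is SW corner plus half of each.
latitude 34.500° N, longitude 43.000° W.

34.500° N, 43.000° W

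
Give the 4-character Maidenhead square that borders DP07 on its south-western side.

CP96

Longitude square 0; −1 → -1, wraps to 9, carry into field.
Longitude field D = 3; −1 → 2 = C.
Latitude square 7; −1 → 6.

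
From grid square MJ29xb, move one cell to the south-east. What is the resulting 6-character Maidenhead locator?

Longitude subsquare x = 23; +1 → 24, wraps to 0 = a, carry into square.
Longitude square 2; +1 → 3.
Latitude subsquare b = 1; −1 → 0 = a.

MJ39aa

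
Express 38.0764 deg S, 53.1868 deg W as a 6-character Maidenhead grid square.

Shift to the Maidenhead origin (180°W, 90°S): lon 126.8132, lat 51.9236.
Field (20°×10°, letters A–R): 126.8132/20 → 6 → G, 51.9236/10 → 5 → F; chars GF.
Square (2°×1°, digits 0–9): 6.8132/2 → 3, 1.9236/1 → 1; chars 31.
Subsquare (5′×2.5′, letters a–x): 0.8132/0.0833333 → 9 → j, 0.9236/0.0416667 → 22 → w; chars jw.

GF31jw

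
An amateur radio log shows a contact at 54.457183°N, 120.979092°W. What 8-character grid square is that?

CO94mk29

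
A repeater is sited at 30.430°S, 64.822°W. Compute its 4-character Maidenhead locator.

Offset from 180°W / 90°S: lon 115.18°, lat 59.57°.
Field (20°×10°, letters A–R): 115.18/20 → 5 → F, 59.57/10 → 5 → F; chars FF.
Square (2°×1°, digits 0–9): 15.18/2 → 7, 9.57/1 → 9; chars 79.

FF79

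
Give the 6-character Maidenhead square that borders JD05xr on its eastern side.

Longitude subsquare x = 23; +1 → 24, wraps to 0 = a, carry into square.
Longitude square 0; +1 → 1.
The latitude characters are unchanged.

JD15ar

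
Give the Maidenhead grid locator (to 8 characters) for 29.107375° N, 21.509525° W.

HL99fc85

Offset from 180°W / 90°S: lon 158.49048°, lat 119.10738°.
Field: 158.49048/20 → 7 → H, 119.10738/10 → 11 → L; chars HL.
Square: 18.49048/2 → 9, 9.10738/1 → 9; chars 99.
Subsquare: 0.49048/0.0833333 → 5 → f, 0.10738/0.0416667 → 2 → c; chars fc.
Extended square: 0.07381/0.00833333 → 8, 0.02404/0.00416667 → 5; chars 85.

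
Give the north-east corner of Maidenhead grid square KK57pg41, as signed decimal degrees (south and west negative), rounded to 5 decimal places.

Field K=10, K=10: +10·20° lon, +10·10° lat → SW at lon 20°, lat 10°.
Square 5, 7: +5·2° lon, +7·1° lat → SW at lon 30°, lat 17°.
Subsquare p=15, g=6: +15·0.0833333° lon, +6·0.0416667° lat → SW at lon 31.25°, lat 17.25°.
Extended square 4, 1: +4·0.00833333° lon, +1·0.00416667° lat → SW at lon 31.2833°, lat 17.2542°.
Cell spans 0.00833333° lon × 0.00416667° lat. NE corner is SW corner plus one full cell.
latitude 17.25833, longitude 31.29167.

17.25833, 31.29167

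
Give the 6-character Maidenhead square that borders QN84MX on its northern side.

Latitude subsquare x = 23; +1 → 24, wraps to 0 = a, carry into square.
Latitude square 4; +1 → 5.
The longitude characters are unchanged.

QN85ma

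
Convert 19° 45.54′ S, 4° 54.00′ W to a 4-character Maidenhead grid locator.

IH70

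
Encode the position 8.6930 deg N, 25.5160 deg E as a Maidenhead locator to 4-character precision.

KJ28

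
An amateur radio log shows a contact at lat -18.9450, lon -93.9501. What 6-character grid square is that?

Add 180° to longitude and 90° to latitude: 86.0499, 71.0550.
Field: lon ⌊86.0499/20⌋ = 4 → E; lat ⌊71.0550/10⌋ = 7 → H.
Square: lon ⌊6.0499/2⌋ = 3; lat ⌊1.0550/1⌋ = 1.
Subsquare: lon ⌊0.0499/0.0833333⌋ = 0 → a; lat ⌊0.0550/0.0416667⌋ = 1 → b.

EH31ab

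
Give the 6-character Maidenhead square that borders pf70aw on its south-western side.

PF60xv

Longitude subsquare a = 0; −1 → -1, wraps to 23 = x, carry into square.
Longitude square 7; −1 → 6.
Latitude subsquare w = 22; −1 → 21 = v.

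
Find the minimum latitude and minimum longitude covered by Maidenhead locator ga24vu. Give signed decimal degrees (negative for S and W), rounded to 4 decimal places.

Field G=6, A=0: +6·20° lon, +0·10° lat → SW at lon -60°, lat -90°.
Square 2, 4: +2·2° lon, +4·1° lat → SW at lon -56°, lat -86°.
Subsquare v=21, u=20: +21·0.0833333° lon, +20·0.0416667° lat → SW at lon -54.25°, lat -85.1667°.
latitude -85.1667, longitude -54.2500.

-85.1667, -54.2500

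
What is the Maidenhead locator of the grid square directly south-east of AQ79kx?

AQ79lw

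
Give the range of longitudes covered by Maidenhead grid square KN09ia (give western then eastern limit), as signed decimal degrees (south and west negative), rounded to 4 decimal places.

Field K=10, N=13: +10·20° lon, +13·10° lat → SW at lon 20°, lat 40°.
Square 0, 9: +0·2° lon, +9·1° lat → SW at lon 20°, lat 49°.
Subsquare i=8, a=0: +8·0.0833333° lon, +0·0.0416667° lat → SW at lon 20.6667°, lat 49°.
Cell spans 0.0833333° lon × 0.0416667° lat.
west 20.6667, east 20.7500.

20.6667, 20.7500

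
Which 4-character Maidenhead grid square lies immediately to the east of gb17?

GB27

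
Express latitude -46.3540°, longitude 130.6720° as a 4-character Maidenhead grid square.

PE53

Shift to the Maidenhead origin (180°W, 90°S): lon 310.67, lat 43.65.
Field: 310.67/20 → 15 → P, 43.65/10 → 4 → E; chars PE.
Square: 10.67/2 → 5, 3.65/1 → 3; chars 53.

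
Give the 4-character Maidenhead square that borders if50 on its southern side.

IE59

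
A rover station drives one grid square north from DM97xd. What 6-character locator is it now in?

DM97xe

Latitude subsquare d = 3; +1 → 4 = e.
The longitude characters are unchanged.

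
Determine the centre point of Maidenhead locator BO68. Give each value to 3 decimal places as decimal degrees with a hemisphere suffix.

Field B=1, O=14: +1·20° lon, +14·10° lat → SW at lon -160°, lat 50°.
Square 6, 8: +6·2° lon, +8·1° lat → SW at lon -148°, lat 58°.
Cell spans 2° lon × 1° lat. Centre is SW corner plus half of each.
latitude 58.500° N, longitude 147.000° W.

58.500° N, 147.000° W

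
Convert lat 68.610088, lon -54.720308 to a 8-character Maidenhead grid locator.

GP28po36

Offset from 180°W / 90°S: lon 125.27969°, lat 158.61009°.
Field: lon ⌊125.27969/20⌋ = 6 → G; lat ⌊158.61009/10⌋ = 15 → P.
Square: lon ⌊5.27969/2⌋ = 2; lat ⌊8.61009/1⌋ = 8.
Subsquare: lon ⌊1.27969/0.0833333⌋ = 15 → p; lat ⌊0.61009/0.0416667⌋ = 14 → o.
Extended square: lon ⌊0.02969/0.00833333⌋ = 3; lat ⌊0.02675/0.00416667⌋ = 6.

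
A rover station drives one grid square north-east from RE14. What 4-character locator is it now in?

RE25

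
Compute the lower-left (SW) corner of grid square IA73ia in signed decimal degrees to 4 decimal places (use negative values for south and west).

Field I=8, A=0: +8·20° lon, +0·10° lat → SW at lon -20°, lat -90°.
Square 7, 3: +7·2° lon, +3·1° lat → SW at lon -6°, lat -87°.
Subsquare i=8, a=0: +8·0.0833333° lon, +0·0.0416667° lat → SW at lon -5.33333°, lat -87°.
latitude -87.0000, longitude -5.3333.

-87.0000, -5.3333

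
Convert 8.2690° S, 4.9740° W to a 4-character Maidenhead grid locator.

II71

Add 180° to longitude and 90° to latitude: 175.03, 81.73.
Field: 175.03/20 → 8 → I, 81.73/10 → 8 → I; chars II.
Square: 15.03/2 → 7, 1.73/1 → 1; chars 71.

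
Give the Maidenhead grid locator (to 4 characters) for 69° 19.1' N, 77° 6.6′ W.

FP19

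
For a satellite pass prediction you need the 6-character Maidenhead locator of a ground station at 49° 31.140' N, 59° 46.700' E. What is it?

LN99vm

Add 180° to longitude and 90° to latitude: 239.7783, 139.5190.
Field (20°×10°, letters A–R): 239.7783/20 → 11 → L, 139.5190/10 → 13 → N; chars LN.
Square (2°×1°, digits 0–9): 19.7783/2 → 9, 9.5190/1 → 9; chars 99.
Subsquare (5′×2.5′, letters a–x): 1.7783/0.0833333 → 21 → v, 0.5190/0.0416667 → 12 → m; chars vm.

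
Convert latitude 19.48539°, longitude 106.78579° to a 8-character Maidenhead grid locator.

OK39jl46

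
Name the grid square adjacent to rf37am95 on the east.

Longitude extended square 9; +1 → 10, wraps to 0, carry into subsquare.
Longitude subsquare a = 0; +1 → 1 = b.
The latitude characters are unchanged.

RF37bm05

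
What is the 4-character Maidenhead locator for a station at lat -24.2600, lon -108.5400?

DG55

Add 180° to longitude and 90° to latitude: 71.46, 65.74.
Field (20°×10°, letters A–R): lon ⌊71.46/20⌋ = 3 → D; lat ⌊65.74/10⌋ = 6 → G.
Square (2°×1°, digits 0–9): lon ⌊11.46/2⌋ = 5; lat ⌊5.74/1⌋ = 5.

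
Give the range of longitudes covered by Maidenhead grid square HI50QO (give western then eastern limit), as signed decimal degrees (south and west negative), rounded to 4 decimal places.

Field H=7, I=8: +7·20° lon, +8·10° lat → SW at lon -40°, lat -10°.
Square 5, 0: +5·2° lon, +0·1° lat → SW at lon -30°, lat -10°.
Subsquare q=16, o=14: +16·0.0833333° lon, +14·0.0416667° lat → SW at lon -28.6667°, lat -9.41667°.
Cell spans 0.0833333° lon × 0.0416667° lat.
west -28.6667, east -28.5833.

-28.6667, -28.5833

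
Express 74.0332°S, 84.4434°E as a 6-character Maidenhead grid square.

Shift to the Maidenhead origin (180°W, 90°S): lon 264.4434, lat 15.9668.
Field (20°×10°, letters A–R): 264.4434/20 → 13 → N, 15.9668/10 → 1 → B; chars NB.
Square (2°×1°, digits 0–9): 4.4434/2 → 2, 5.9668/1 → 5; chars 25.
Subsquare (5′×2.5′, letters a–x): 0.4434/0.0833333 → 5 → f, 0.9668/0.0416667 → 23 → x; chars fx.

NB25fx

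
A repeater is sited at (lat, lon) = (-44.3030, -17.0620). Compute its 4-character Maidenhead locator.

IE15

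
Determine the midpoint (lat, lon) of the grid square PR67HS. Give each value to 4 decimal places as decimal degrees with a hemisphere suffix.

Field P=15, R=17: +15·20° lon, +17·10° lat → SW at lon 120°, lat 80°.
Square 6, 7: +6·2° lon, +7·1° lat → SW at lon 132°, lat 87°.
Subsquare h=7, s=18: +7·0.0833333° lon, +18·0.0416667° lat → SW at lon 132.583°, lat 87.75°.
Cell spans 0.0833333° lon × 0.0416667° lat. Centre is SW corner plus half of each.
latitude 87.7708° N, longitude 132.6250° E.

87.7708° N, 132.6250° E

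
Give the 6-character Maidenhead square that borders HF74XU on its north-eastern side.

HF84av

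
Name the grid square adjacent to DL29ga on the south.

DL28gx

Latitude subsquare a = 0; −1 → -1, wraps to 23 = x, carry into square.
Latitude square 9; −1 → 8.
The longitude characters are unchanged.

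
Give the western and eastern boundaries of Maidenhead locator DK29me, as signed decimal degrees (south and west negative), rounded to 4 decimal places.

-115.0000, -114.9167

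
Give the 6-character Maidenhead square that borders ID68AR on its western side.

ID58xr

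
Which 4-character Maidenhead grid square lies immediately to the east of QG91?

RG01

Longitude square 9; +1 → 10, wraps to 0, carry into field.
Longitude field Q = 16; +1 → 17 = R.
The latitude characters are unchanged.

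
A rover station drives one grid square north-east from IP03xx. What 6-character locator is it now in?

IP14aa

Longitude subsquare x = 23; +1 → 24, wraps to 0 = a, carry into square.
Longitude square 0; +1 → 1.
Latitude subsquare x = 23; +1 → 24, wraps to 0 = a, carry into square.
Latitude square 3; +1 → 4.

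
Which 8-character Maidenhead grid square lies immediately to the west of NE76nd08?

Longitude extended square 0; −1 → -1, wraps to 9, carry into subsquare.
Longitude subsquare n = 13; −1 → 12 = m.
The latitude characters are unchanged.

NE76md98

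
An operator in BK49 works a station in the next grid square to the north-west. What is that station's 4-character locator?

BL30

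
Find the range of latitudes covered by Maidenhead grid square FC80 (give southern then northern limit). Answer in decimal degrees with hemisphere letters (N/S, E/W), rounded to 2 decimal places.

70.00° S, 69.00° S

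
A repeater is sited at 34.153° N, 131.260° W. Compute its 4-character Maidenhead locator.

CM44

Offset from 180°W / 90°S: lon 48.74°, lat 124.15°.
Field (20°×10°, letters A–R): 48.74/20 → 2 → C, 124.15/10 → 12 → M; chars CM.
Square (2°×1°, digits 0–9): 8.74/2 → 4, 4.15/1 → 4; chars 44.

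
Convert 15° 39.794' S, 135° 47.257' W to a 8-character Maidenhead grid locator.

CH24ci50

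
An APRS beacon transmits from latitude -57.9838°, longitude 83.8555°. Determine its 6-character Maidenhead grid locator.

ND12wa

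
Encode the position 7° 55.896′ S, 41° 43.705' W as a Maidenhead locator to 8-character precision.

GI92db26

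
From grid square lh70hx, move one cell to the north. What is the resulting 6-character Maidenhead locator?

LH71ha

Latitude subsquare x = 23; +1 → 24, wraps to 0 = a, carry into square.
Latitude square 0; +1 → 1.
The longitude characters are unchanged.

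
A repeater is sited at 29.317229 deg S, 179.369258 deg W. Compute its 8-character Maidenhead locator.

AG00hq53

Shift to the Maidenhead origin (180°W, 90°S): lon 0.63074, lat 60.68277.
Field: 0.63074/20 → 0 → A, 60.68277/10 → 6 → G; chars AG.
Square: 0.63074/2 → 0, 0.68277/1 → 0; chars 00.
Subsquare: 0.63074/0.0833333 → 7 → h, 0.68277/0.0416667 → 16 → q; chars hq.
Extended square: 0.04741/0.00833333 → 5, 0.01610/0.00416667 → 3; chars 53.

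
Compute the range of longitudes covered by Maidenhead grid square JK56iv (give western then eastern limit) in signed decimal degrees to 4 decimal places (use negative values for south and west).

10.6667, 10.7500

Field J=9, K=10: +9·20° lon, +10·10° lat → SW at lon 0°, lat 10°.
Square 5, 6: +5·2° lon, +6·1° lat → SW at lon 10°, lat 16°.
Subsquare i=8, v=21: +8·0.0833333° lon, +21·0.0416667° lat → SW at lon 10.6667°, lat 16.875°.
Cell spans 0.0833333° lon × 0.0416667° lat.
west 10.6667, east 10.7500.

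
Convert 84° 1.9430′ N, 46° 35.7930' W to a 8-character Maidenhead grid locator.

GR64qa87

Offset from 180°W / 90°S: lon 133.40345°, lat 174.03238°.
Field (20°×10°, letters A–R): 133.40345/20 → 6 → G, 174.03238/10 → 17 → R; chars GR.
Square (2°×1°, digits 0–9): 13.40345/2 → 6, 4.03238/1 → 4; chars 64.
Subsquare (5′×2.5′, letters a–x): 1.40345/0.0833333 → 16 → q, 0.03238/0.0416667 → 0 → a; chars qa.
Extended square (30″×15″, digits 0–9): 0.07012/0.00833333 → 8, 0.03238/0.00416667 → 7; chars 87.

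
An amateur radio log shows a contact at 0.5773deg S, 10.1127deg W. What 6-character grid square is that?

II49wk

Offset from 180°W / 90°S: lon 169.8873°, lat 89.4227°.
Field: lon ⌊169.8873/20⌋ = 8 → I; lat ⌊89.4227/10⌋ = 8 → I.
Square: lon ⌊9.8873/2⌋ = 4; lat ⌊9.4227/1⌋ = 9.
Subsquare: lon ⌊1.8873/0.0833333⌋ = 22 → w; lat ⌊0.4227/0.0416667⌋ = 10 → k.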